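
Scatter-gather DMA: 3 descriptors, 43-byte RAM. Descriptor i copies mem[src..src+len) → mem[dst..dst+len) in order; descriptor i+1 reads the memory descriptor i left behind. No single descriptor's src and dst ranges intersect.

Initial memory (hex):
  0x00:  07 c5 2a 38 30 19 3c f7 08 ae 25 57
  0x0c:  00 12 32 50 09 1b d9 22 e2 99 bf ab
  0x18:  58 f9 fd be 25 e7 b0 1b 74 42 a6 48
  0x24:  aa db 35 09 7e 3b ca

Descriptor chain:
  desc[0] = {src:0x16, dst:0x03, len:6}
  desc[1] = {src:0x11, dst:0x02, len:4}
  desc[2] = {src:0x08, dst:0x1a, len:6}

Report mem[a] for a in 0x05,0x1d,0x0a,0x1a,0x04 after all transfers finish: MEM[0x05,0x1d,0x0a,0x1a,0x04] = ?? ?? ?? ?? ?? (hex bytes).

MEM[0x05,0x1d,0x0a,0x1a,0x04] = e2 57 25 be 22

  after D0: wrote 6B at 0x03 = bfab58f9fdbe
  after D1: wrote 4B at 0x02 = 1bd922e2
  after D2: wrote 6B at 0x1a = beae25570012
query mem[0x05]=0xe2, mem[0x1d]=0x57, mem[0x0a]=0x25, mem[0x1a]=0xbe, mem[0x04]=0x22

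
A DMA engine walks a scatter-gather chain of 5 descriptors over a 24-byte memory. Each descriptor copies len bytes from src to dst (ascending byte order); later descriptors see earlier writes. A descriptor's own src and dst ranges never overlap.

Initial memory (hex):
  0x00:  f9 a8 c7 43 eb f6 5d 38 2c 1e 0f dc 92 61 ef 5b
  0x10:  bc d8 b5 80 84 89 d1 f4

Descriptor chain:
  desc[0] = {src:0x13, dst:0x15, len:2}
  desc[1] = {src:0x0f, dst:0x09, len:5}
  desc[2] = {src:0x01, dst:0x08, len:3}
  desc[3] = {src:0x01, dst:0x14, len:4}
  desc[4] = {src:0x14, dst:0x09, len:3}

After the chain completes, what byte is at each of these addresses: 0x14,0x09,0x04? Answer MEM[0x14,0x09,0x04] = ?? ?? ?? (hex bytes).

MEM[0x14,0x09,0x04] = a8 a8 eb

#0 dst[0x15+2] := {0x80,0x84}
#1 dst[0x09+5] := {0x5b,0xbc,0xd8,0xb5,0x80}
#2 dst[0x08+3] := {0xa8,0xc7,0x43}
#3 dst[0x14+4] := {0xa8,0xc7,0x43,0xeb}
#4 dst[0x09+3] := {0xa8,0xc7,0x43}
query mem[0x14]=0xa8, mem[0x09]=0xa8, mem[0x04]=0xeb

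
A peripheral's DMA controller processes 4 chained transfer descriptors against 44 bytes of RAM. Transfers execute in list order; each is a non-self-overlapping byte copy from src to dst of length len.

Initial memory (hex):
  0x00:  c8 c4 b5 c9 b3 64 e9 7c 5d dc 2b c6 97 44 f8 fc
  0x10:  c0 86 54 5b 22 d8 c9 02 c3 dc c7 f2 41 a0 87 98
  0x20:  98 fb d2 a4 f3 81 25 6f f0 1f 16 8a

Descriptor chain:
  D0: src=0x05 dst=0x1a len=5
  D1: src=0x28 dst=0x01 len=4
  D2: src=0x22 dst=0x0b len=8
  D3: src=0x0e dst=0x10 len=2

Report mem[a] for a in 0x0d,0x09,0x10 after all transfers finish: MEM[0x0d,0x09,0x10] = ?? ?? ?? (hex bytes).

MEM[0x0d,0x09,0x10] = f3 dc 81

#0 dst[0x1a+5] := {0x64,0xe9,0x7c,0x5d,0xdc}
#1 dst[0x01+4] := {0xf0,0x1f,0x16,0x8a}
#2 dst[0x0b+8] := {0xd2,0xa4,0xf3,0x81,0x25,0x6f,0xf0,0x1f}
#3 dst[0x10+2] := {0x81,0x25}
query mem[0x0d]=0xf3, mem[0x09]=0xdc, mem[0x10]=0x81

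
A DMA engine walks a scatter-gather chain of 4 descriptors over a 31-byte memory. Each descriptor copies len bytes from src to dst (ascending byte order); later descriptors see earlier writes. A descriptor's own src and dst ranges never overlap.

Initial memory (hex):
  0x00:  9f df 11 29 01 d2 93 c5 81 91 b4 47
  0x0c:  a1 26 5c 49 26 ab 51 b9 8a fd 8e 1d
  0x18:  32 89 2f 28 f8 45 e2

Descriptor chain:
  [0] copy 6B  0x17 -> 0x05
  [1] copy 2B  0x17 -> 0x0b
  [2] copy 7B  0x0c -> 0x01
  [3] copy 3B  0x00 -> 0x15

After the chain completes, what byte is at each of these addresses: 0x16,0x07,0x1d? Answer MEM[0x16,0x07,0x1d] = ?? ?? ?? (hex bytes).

  after D0: wrote 6B at 0x05 = 1d32892f28f8
  after D1: wrote 2B at 0x0b = 1d32
  after D2: wrote 7B at 0x01 = 32265c4926ab51
  after D3: wrote 3B at 0x15 = 9f3226
query mem[0x16]=0x32, mem[0x07]=0x51, mem[0x1d]=0x45

MEM[0x16,0x07,0x1d] = 32 51 45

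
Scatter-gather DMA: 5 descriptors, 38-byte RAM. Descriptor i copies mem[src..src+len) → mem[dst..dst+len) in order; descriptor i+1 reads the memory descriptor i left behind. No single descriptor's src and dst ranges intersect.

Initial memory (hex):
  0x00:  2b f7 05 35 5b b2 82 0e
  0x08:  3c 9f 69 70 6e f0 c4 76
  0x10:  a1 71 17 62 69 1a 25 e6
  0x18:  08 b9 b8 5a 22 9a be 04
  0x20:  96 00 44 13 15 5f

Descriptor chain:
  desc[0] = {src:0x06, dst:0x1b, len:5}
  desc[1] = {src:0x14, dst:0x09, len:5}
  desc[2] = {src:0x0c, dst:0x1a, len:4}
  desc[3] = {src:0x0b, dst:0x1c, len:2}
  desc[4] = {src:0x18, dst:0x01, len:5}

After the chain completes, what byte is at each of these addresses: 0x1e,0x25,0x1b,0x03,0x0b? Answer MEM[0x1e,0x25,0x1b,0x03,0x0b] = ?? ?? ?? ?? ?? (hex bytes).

[0] 0x06->0x1b len=5 : 82 0e 3c 9f 69
[1] 0x14->0x09 len=5 : 69 1a 25 e6 08
[2] 0x0c->0x1a len=4 : e6 08 c4 76
[3] 0x0b->0x1c len=2 : 25 e6
[4] 0x18->0x01 len=5 : 08 b9 e6 08 25
query mem[0x1e]=0x9f, mem[0x25]=0x5f, mem[0x1b]=0x08, mem[0x03]=0xe6, mem[0x0b]=0x25

MEM[0x1e,0x25,0x1b,0x03,0x0b] = 9f 5f 08 e6 25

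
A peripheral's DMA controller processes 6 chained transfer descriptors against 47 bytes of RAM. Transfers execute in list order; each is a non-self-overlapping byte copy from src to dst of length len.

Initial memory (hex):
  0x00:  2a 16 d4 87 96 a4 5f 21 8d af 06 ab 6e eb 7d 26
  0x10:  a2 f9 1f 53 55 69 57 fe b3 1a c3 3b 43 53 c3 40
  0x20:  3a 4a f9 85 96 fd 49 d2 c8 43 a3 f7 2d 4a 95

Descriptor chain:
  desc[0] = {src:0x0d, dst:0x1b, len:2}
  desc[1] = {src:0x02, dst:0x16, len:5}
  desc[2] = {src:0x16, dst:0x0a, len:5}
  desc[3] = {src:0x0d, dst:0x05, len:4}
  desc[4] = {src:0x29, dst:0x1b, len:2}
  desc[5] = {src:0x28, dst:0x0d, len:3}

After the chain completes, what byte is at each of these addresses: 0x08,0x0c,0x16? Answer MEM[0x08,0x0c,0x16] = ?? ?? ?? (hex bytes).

  after D0: wrote 2B at 0x1b = eb7d
  after D1: wrote 5B at 0x16 = d48796a45f
  after D2: wrote 5B at 0x0a = d48796a45f
  after D3: wrote 4B at 0x05 = a45f26a2
  after D4: wrote 2B at 0x1b = 43a3
  after D5: wrote 3B at 0x0d = c843a3
query mem[0x08]=0xa2, mem[0x0c]=0x96, mem[0x16]=0xd4

MEM[0x08,0x0c,0x16] = a2 96 d4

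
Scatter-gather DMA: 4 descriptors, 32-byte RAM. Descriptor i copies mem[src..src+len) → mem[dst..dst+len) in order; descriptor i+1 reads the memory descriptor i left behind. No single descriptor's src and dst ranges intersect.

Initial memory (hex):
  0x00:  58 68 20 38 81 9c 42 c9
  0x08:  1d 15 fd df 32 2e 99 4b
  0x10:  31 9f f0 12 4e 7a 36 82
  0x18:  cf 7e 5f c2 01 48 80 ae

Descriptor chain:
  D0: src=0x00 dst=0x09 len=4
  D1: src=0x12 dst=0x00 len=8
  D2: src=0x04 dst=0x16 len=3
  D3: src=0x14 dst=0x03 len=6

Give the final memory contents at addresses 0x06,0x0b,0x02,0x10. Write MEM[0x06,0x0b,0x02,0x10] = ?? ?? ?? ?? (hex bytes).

MEM[0x06,0x0b,0x02,0x10] = 82 20 4e 31

[0] 0x00->0x09 len=4 : 58 68 20 38
[1] 0x12->0x00 len=8 : f0 12 4e 7a 36 82 cf 7e
[2] 0x04->0x16 len=3 : 36 82 cf
[3] 0x14->0x03 len=6 : 4e 7a 36 82 cf 7e
query mem[0x06]=0x82, mem[0x0b]=0x20, mem[0x02]=0x4e, mem[0x10]=0x31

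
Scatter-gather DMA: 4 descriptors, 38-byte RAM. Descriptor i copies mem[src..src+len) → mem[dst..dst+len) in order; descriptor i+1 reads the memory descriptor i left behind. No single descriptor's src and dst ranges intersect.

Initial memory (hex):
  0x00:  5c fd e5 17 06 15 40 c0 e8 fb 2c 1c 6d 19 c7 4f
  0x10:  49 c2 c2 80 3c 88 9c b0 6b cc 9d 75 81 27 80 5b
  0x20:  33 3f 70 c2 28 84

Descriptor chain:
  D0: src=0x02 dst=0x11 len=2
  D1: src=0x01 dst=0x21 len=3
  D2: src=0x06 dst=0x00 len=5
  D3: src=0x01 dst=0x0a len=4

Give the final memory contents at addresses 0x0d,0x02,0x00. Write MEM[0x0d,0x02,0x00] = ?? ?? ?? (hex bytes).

D0: mem[0x11..0x12] <- [e5 17]
D1: mem[0x21..0x23] <- [fd e5 17]
D2: mem[0x00..0x04] <- [40 c0 e8 fb 2c]
D3: mem[0x0a..0x0d] <- [c0 e8 fb 2c]
query mem[0x0d]=0x2c, mem[0x02]=0xe8, mem[0x00]=0x40

MEM[0x0d,0x02,0x00] = 2c e8 40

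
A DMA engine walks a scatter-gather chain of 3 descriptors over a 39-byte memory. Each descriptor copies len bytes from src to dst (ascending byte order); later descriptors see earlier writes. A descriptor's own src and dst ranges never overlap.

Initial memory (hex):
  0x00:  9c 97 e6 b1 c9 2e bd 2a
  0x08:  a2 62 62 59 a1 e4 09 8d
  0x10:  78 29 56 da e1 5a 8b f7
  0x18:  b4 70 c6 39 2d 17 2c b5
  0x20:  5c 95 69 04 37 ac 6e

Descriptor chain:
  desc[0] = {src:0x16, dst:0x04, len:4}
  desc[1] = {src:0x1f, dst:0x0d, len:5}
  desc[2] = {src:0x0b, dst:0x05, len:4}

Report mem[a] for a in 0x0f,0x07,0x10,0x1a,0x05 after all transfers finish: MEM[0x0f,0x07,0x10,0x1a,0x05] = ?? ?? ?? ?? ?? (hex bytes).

MEM[0x0f,0x07,0x10,0x1a,0x05] = 95 b5 69 c6 59

  after D0: wrote 4B at 0x04 = 8bf7b470
  after D1: wrote 5B at 0x0d = b55c956904
  after D2: wrote 4B at 0x05 = 59a1b55c
query mem[0x0f]=0x95, mem[0x07]=0xb5, mem[0x10]=0x69, mem[0x1a]=0xc6, mem[0x05]=0x59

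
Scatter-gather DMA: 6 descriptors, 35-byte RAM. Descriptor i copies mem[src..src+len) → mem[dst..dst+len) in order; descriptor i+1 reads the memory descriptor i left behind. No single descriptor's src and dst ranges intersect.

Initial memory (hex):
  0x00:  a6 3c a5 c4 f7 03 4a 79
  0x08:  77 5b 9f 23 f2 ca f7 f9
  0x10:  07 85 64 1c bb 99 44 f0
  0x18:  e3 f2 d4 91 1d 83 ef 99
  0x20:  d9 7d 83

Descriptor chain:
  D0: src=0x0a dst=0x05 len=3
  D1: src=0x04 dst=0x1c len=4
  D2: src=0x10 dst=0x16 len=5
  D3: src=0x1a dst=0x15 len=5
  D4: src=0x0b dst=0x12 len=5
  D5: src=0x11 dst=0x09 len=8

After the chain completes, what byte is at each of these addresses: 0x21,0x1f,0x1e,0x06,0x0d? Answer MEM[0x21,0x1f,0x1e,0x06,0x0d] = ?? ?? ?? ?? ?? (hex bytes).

#0 dst[0x05+3] := {0x9f,0x23,0xf2}
#1 dst[0x1c+4] := {0xf7,0x9f,0x23,0xf2}
#2 dst[0x16+5] := {0x07,0x85,0x64,0x1c,0xbb}
#3 dst[0x15+5] := {0xbb,0x91,0xf7,0x9f,0x23}
#4 dst[0x12+5] := {0x23,0xf2,0xca,0xf7,0xf9}
#5 dst[0x09+8] := {0x85,0x23,0xf2,0xca,0xf7,0xf9,0xf7,0x9f}
query mem[0x21]=0x7d, mem[0x1f]=0xf2, mem[0x1e]=0x23, mem[0x06]=0x23, mem[0x0d]=0xf7

MEM[0x21,0x1f,0x1e,0x06,0x0d] = 7d f2 23 23 f7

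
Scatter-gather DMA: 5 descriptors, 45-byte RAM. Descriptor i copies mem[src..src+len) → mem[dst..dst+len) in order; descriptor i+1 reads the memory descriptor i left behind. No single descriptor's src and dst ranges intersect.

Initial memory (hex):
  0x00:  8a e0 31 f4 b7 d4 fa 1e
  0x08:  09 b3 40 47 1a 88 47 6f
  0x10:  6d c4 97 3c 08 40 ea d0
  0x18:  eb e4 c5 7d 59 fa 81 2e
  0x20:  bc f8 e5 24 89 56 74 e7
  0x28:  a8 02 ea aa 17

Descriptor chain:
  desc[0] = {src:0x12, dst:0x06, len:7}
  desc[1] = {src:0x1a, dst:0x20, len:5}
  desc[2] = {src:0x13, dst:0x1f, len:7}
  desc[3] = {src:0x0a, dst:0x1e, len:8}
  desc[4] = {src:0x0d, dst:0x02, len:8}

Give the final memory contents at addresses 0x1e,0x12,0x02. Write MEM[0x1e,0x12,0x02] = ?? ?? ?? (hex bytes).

  after D0: wrote 7B at 0x06 = 973c0840ead0eb
  after D1: wrote 5B at 0x20 = c57d59fa81
  after D2: wrote 7B at 0x1f = 3c0840ead0ebe4
  after D3: wrote 8B at 0x1e = ead0eb88476f6dc4
  after D4: wrote 8B at 0x02 = 88476f6dc4973c08
query mem[0x1e]=0xea, mem[0x12]=0x97, mem[0x02]=0x88

MEM[0x1e,0x12,0x02] = ea 97 88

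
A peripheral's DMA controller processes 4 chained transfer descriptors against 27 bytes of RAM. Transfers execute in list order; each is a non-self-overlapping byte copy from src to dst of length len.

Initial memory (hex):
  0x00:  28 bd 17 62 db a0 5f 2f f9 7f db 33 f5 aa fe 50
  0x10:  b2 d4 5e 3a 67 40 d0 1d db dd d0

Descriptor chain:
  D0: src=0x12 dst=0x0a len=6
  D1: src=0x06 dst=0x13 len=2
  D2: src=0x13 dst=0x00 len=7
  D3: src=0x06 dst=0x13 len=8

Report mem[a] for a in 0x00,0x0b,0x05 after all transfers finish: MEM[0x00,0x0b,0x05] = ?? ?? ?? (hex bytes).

#0 dst[0x0a+6] := {0x5e,0x3a,0x67,0x40,0xd0,0x1d}
#1 dst[0x13+2] := {0x5f,0x2f}
#2 dst[0x00+7] := {0x5f,0x2f,0x40,0xd0,0x1d,0xdb,0xdd}
#3 dst[0x13+8] := {0xdd,0x2f,0xf9,0x7f,0x5e,0x3a,0x67,0x40}
query mem[0x00]=0x5f, mem[0x0b]=0x3a, mem[0x05]=0xdb

MEM[0x00,0x0b,0x05] = 5f 3a db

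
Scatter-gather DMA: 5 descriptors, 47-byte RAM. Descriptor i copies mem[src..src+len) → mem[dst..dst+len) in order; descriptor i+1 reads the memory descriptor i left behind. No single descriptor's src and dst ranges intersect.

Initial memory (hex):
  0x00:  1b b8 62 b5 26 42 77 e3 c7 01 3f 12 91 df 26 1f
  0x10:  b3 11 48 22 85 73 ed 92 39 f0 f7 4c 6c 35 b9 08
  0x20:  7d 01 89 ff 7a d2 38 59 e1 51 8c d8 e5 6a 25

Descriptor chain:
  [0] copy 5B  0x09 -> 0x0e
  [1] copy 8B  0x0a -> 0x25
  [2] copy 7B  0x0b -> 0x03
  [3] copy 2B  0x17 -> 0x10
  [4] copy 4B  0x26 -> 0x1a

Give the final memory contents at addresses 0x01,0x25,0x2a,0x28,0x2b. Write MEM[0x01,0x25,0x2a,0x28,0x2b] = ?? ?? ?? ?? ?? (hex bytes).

MEM[0x01,0x25,0x2a,0x28,0x2b] = b8 3f 3f df 12

[0] 0x09->0x0e len=5 : 01 3f 12 91 df
[1] 0x0a->0x25 len=8 : 3f 12 91 df 01 3f 12 91
[2] 0x0b->0x03 len=7 : 12 91 df 01 3f 12 91
[3] 0x17->0x10 len=2 : 92 39
[4] 0x26->0x1a len=4 : 12 91 df 01
query mem[0x01]=0xb8, mem[0x25]=0x3f, mem[0x2a]=0x3f, mem[0x28]=0xdf, mem[0x2b]=0x12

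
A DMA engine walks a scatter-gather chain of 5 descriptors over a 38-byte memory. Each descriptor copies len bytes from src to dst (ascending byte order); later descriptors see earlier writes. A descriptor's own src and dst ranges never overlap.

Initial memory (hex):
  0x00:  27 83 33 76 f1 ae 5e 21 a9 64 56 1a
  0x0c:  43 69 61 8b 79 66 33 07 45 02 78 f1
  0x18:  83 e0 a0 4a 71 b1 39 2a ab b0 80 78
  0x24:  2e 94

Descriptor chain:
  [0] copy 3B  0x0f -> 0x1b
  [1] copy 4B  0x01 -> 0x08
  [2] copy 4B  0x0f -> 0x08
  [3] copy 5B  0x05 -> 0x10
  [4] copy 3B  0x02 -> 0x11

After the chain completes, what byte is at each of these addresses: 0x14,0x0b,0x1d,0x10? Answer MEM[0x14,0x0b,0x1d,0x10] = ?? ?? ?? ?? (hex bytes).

MEM[0x14,0x0b,0x1d,0x10] = 79 33 66 ae

D0: mem[0x1b..0x1d] <- [8b 79 66]
D1: mem[0x08..0x0b] <- [83 33 76 f1]
D2: mem[0x08..0x0b] <- [8b 79 66 33]
D3: mem[0x10..0x14] <- [ae 5e 21 8b 79]
D4: mem[0x11..0x13] <- [33 76 f1]
query mem[0x14]=0x79, mem[0x0b]=0x33, mem[0x1d]=0x66, mem[0x10]=0xae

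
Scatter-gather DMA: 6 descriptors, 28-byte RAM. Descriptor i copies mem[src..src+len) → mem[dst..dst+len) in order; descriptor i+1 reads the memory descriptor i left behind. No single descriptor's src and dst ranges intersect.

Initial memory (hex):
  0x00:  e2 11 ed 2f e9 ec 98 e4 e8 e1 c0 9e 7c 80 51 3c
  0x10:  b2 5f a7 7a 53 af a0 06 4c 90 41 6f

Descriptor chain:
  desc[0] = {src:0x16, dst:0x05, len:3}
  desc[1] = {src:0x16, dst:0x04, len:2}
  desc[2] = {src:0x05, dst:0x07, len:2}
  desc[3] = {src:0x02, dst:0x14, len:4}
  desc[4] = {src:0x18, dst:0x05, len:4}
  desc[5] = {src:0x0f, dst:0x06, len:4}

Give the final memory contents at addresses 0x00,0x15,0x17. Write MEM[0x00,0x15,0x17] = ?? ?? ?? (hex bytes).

  after D0: wrote 3B at 0x05 = a0064c
  after D1: wrote 2B at 0x04 = a006
  after D2: wrote 2B at 0x07 = 0606
  after D3: wrote 4B at 0x14 = ed2fa006
  after D4: wrote 4B at 0x05 = 4c90416f
  after D5: wrote 4B at 0x06 = 3cb25fa7
query mem[0x00]=0xe2, mem[0x15]=0x2f, mem[0x17]=0x06

MEM[0x00,0x15,0x17] = e2 2f 06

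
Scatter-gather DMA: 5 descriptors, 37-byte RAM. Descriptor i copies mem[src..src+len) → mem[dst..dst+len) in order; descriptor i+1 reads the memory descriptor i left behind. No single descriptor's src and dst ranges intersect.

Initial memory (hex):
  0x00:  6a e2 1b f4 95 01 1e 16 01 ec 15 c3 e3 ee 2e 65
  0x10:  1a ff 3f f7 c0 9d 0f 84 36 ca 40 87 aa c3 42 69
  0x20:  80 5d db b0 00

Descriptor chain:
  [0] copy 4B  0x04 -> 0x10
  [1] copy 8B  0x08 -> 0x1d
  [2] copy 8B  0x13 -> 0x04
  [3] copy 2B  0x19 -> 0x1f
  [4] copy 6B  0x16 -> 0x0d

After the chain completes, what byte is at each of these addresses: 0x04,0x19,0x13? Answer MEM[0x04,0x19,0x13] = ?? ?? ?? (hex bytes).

[0] 0x04->0x10 len=4 : 95 01 1e 16
[1] 0x08->0x1d len=8 : 01 ec 15 c3 e3 ee 2e 65
[2] 0x13->0x04 len=8 : 16 c0 9d 0f 84 36 ca 40
[3] 0x19->0x1f len=2 : ca 40
[4] 0x16->0x0d len=6 : 0f 84 36 ca 40 87
query mem[0x04]=0x16, mem[0x19]=0xca, mem[0x13]=0x16

MEM[0x04,0x19,0x13] = 16 ca 16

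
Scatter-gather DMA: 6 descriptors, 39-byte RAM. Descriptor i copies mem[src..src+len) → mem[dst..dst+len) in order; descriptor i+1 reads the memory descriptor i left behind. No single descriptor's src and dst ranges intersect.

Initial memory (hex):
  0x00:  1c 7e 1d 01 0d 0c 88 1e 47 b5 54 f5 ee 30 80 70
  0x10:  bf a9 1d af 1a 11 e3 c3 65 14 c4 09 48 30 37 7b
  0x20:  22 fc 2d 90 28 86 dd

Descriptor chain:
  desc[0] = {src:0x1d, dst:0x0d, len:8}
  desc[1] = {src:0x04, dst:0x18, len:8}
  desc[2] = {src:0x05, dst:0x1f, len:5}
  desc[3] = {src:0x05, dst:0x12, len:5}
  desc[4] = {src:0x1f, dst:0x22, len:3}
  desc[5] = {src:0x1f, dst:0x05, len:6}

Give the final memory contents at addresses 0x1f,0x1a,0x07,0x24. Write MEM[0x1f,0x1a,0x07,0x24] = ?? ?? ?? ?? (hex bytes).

[0] 0x1d->0x0d len=8 : 30 37 7b 22 fc 2d 90 28
[1] 0x04->0x18 len=8 : 0d 0c 88 1e 47 b5 54 f5
[2] 0x05->0x1f len=5 : 0c 88 1e 47 b5
[3] 0x05->0x12 len=5 : 0c 88 1e 47 b5
[4] 0x1f->0x22 len=3 : 0c 88 1e
[5] 0x1f->0x05 len=6 : 0c 88 1e 0c 88 1e
query mem[0x1f]=0x0c, mem[0x1a]=0x88, mem[0x07]=0x1e, mem[0x24]=0x1e

MEM[0x1f,0x1a,0x07,0x24] = 0c 88 1e 1e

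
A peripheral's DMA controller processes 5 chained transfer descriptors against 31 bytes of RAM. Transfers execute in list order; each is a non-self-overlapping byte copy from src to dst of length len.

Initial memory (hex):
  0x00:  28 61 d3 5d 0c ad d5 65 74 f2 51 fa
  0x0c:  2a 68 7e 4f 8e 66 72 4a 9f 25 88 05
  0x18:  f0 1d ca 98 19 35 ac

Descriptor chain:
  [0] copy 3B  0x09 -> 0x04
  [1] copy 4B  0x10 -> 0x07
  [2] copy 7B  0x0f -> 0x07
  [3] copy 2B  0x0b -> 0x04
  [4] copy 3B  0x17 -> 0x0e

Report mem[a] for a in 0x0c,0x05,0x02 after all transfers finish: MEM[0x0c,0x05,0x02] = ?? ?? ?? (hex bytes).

MEM[0x0c,0x05,0x02] = 9f 9f d3

D0: mem[0x04..0x06] <- [f2 51 fa]
D1: mem[0x07..0x0a] <- [8e 66 72 4a]
D2: mem[0x07..0x0d] <- [4f 8e 66 72 4a 9f 25]
D3: mem[0x04..0x05] <- [4a 9f]
D4: mem[0x0e..0x10] <- [05 f0 1d]
query mem[0x0c]=0x9f, mem[0x05]=0x9f, mem[0x02]=0xd3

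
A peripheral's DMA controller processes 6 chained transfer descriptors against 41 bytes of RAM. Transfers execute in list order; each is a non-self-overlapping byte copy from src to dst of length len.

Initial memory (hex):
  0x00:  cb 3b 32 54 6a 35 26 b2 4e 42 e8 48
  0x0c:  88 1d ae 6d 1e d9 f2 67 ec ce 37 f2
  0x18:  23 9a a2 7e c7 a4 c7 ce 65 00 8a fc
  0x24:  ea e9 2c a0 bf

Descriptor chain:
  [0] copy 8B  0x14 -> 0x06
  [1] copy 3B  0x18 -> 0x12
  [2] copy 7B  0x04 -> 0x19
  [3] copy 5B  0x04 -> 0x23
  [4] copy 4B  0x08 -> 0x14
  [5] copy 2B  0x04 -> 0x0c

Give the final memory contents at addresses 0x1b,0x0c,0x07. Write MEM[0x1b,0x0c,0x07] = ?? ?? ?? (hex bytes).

MEM[0x1b,0x0c,0x07] = ec 6a ce

D0: mem[0x06..0x0d] <- [ec ce 37 f2 23 9a a2 7e]
D1: mem[0x12..0x14] <- [23 9a a2]
D2: mem[0x19..0x1f] <- [6a 35 ec ce 37 f2 23]
D3: mem[0x23..0x27] <- [6a 35 ec ce 37]
D4: mem[0x14..0x17] <- [37 f2 23 9a]
D5: mem[0x0c..0x0d] <- [6a 35]
query mem[0x1b]=0xec, mem[0x0c]=0x6a, mem[0x07]=0xce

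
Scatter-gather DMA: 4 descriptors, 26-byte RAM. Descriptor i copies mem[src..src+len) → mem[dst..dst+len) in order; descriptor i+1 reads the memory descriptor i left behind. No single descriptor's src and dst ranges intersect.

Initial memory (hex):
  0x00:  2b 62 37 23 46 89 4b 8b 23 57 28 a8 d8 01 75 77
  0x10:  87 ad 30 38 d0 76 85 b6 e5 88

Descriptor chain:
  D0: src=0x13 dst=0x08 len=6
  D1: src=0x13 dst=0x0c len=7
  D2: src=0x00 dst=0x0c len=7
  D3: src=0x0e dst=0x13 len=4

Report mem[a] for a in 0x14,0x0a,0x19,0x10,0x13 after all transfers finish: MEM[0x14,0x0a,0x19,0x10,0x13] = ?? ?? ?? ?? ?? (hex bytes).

D0: mem[0x08..0x0d] <- [38 d0 76 85 b6 e5]
D1: mem[0x0c..0x12] <- [38 d0 76 85 b6 e5 88]
D2: mem[0x0c..0x12] <- [2b 62 37 23 46 89 4b]
D3: mem[0x13..0x16] <- [37 23 46 89]
query mem[0x14]=0x23, mem[0x0a]=0x76, mem[0x19]=0x88, mem[0x10]=0x46, mem[0x13]=0x37

MEM[0x14,0x0a,0x19,0x10,0x13] = 23 76 88 46 37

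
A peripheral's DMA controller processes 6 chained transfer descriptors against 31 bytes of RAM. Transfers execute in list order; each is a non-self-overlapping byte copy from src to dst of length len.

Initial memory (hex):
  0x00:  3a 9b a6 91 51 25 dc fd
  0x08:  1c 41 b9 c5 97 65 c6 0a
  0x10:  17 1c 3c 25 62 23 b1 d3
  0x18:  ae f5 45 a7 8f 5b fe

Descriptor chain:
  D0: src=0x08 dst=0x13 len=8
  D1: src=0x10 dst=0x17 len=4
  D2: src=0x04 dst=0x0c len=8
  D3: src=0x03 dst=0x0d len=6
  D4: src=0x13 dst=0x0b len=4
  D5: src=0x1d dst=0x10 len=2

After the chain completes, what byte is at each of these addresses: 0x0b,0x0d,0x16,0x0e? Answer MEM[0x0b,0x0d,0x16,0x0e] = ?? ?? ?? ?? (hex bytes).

MEM[0x0b,0x0d,0x16,0x0e] = c5 b9 c5 c5

  after D0: wrote 8B at 0x13 = 1c41b9c59765c60a
  after D1: wrote 4B at 0x17 = 171c3c1c
  after D2: wrote 8B at 0x0c = 5125dcfd1c41b9c5
  after D3: wrote 6B at 0x0d = 915125dcfd1c
  after D4: wrote 4B at 0x0b = c541b9c5
  after D5: wrote 2B at 0x10 = 5bfe
query mem[0x0b]=0xc5, mem[0x0d]=0xb9, mem[0x16]=0xc5, mem[0x0e]=0xc5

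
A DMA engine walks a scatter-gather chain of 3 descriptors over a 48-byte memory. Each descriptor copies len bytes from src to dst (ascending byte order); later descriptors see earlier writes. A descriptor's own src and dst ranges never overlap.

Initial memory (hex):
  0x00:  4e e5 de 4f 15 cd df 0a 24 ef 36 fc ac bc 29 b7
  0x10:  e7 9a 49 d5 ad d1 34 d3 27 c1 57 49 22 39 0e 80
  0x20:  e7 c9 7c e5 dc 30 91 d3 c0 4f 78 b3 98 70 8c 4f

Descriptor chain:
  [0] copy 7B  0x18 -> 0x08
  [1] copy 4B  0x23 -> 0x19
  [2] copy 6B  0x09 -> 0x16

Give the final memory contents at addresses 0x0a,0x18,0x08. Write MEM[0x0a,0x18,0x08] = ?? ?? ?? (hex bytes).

MEM[0x0a,0x18,0x08] = 57 49 27

  after D0: wrote 7B at 0x08 = 27c1574922390e
  after D1: wrote 4B at 0x19 = e5dc3091
  after D2: wrote 6B at 0x16 = c1574922390e
query mem[0x0a]=0x57, mem[0x18]=0x49, mem[0x08]=0x27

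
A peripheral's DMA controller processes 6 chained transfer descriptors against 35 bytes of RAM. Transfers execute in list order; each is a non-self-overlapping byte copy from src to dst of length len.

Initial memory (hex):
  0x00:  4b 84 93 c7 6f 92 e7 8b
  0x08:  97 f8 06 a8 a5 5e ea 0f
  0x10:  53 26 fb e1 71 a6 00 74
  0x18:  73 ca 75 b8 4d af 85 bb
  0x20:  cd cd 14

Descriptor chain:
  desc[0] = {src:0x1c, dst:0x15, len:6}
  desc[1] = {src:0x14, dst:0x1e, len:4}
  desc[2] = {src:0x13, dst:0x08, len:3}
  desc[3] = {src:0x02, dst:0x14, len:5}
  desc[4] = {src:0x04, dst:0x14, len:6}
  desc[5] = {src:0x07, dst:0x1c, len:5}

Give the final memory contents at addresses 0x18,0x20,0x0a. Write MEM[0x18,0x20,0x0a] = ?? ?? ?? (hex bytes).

MEM[0x18,0x20,0x0a] = e1 a8 4d

#0 dst[0x15+6] := {0x4d,0xaf,0x85,0xbb,0xcd,0xcd}
#1 dst[0x1e+4] := {0x71,0x4d,0xaf,0x85}
#2 dst[0x08+3] := {0xe1,0x71,0x4d}
#3 dst[0x14+5] := {0x93,0xc7,0x6f,0x92,0xe7}
#4 dst[0x14+6] := {0x6f,0x92,0xe7,0x8b,0xe1,0x71}
#5 dst[0x1c+5] := {0x8b,0xe1,0x71,0x4d,0xa8}
query mem[0x18]=0xe1, mem[0x20]=0xa8, mem[0x0a]=0x4d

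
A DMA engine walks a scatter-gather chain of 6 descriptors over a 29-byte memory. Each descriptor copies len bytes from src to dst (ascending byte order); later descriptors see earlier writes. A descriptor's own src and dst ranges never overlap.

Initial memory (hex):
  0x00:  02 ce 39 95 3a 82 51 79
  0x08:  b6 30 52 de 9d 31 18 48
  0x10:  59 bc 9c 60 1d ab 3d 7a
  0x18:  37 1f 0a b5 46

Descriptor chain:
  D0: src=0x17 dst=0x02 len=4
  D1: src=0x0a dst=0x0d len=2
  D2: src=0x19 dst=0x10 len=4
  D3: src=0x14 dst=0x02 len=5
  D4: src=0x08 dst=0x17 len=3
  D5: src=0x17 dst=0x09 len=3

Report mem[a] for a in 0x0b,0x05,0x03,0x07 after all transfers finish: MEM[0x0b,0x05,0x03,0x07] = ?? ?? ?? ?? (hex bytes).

MEM[0x0b,0x05,0x03,0x07] = 52 7a ab 79

  after D0: wrote 4B at 0x02 = 7a371f0a
  after D1: wrote 2B at 0x0d = 52de
  after D2: wrote 4B at 0x10 = 1f0ab546
  after D3: wrote 5B at 0x02 = 1dab3d7a37
  after D4: wrote 3B at 0x17 = b63052
  after D5: wrote 3B at 0x09 = b63052
query mem[0x0b]=0x52, mem[0x05]=0x7a, mem[0x03]=0xab, mem[0x07]=0x79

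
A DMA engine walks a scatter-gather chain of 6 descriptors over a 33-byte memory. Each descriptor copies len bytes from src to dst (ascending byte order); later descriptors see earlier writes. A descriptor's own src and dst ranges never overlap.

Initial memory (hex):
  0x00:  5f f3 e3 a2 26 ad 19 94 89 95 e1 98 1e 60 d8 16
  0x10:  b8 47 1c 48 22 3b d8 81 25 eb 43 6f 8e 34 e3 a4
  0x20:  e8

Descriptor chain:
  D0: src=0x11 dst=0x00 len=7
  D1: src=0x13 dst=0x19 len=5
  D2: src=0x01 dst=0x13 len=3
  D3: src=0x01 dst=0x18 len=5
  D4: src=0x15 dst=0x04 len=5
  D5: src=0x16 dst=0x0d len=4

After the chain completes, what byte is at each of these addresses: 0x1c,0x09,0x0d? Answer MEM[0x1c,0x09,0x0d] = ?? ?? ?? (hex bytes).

MEM[0x1c,0x09,0x0d] = d8 95 d8

[0] 0x11->0x00 len=7 : 47 1c 48 22 3b d8 81
[1] 0x13->0x19 len=5 : 48 22 3b d8 81
[2] 0x01->0x13 len=3 : 1c 48 22
[3] 0x01->0x18 len=5 : 1c 48 22 3b d8
[4] 0x15->0x04 len=5 : 22 d8 81 1c 48
[5] 0x16->0x0d len=4 : d8 81 1c 48
query mem[0x1c]=0xd8, mem[0x09]=0x95, mem[0x0d]=0xd8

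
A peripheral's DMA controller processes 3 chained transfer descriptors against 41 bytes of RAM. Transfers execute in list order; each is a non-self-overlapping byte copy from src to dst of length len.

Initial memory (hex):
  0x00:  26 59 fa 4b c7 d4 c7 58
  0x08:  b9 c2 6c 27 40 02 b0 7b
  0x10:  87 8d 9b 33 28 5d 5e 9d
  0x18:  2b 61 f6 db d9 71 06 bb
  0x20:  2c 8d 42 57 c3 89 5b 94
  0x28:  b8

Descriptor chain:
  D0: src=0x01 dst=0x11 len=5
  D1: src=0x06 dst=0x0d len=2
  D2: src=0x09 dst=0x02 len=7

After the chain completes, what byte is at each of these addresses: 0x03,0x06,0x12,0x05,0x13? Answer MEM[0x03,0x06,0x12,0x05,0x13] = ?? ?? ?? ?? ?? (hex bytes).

  after D0: wrote 5B at 0x11 = 59fa4bc7d4
  after D1: wrote 2B at 0x0d = c758
  after D2: wrote 7B at 0x02 = c26c2740c7587b
query mem[0x03]=0x6c, mem[0x06]=0xc7, mem[0x12]=0xfa, mem[0x05]=0x40, mem[0x13]=0x4b

MEM[0x03,0x06,0x12,0x05,0x13] = 6c c7 fa 40 4b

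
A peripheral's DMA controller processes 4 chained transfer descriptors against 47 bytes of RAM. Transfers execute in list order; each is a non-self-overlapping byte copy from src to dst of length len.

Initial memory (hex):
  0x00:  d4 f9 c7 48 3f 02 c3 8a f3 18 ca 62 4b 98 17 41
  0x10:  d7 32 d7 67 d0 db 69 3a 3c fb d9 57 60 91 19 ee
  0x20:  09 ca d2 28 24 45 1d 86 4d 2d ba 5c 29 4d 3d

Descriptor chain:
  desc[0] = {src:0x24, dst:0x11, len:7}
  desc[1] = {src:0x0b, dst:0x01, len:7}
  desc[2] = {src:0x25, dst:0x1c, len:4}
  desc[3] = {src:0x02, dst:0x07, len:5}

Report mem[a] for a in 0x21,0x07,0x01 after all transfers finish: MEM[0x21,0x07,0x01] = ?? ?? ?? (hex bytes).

MEM[0x21,0x07,0x01] = ca 4b 62

  after D0: wrote 7B at 0x11 = 24451d864d2dba
  after D1: wrote 7B at 0x01 = 624b981741d724
  after D2: wrote 4B at 0x1c = 451d864d
  after D3: wrote 5B at 0x07 = 4b981741d7
query mem[0x21]=0xca, mem[0x07]=0x4b, mem[0x01]=0x62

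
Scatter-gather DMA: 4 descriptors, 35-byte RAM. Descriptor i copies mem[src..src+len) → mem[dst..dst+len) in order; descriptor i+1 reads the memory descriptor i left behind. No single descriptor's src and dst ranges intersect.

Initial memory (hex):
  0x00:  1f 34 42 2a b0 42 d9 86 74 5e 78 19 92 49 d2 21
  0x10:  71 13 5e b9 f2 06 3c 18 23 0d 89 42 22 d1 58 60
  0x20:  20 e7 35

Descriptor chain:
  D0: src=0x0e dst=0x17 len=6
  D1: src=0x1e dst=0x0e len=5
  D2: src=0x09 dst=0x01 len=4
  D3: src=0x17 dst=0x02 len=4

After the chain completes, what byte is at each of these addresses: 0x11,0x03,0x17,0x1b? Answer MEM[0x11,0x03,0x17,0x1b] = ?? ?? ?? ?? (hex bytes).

MEM[0x11,0x03,0x17,0x1b] = e7 21 d2 5e

  after D0: wrote 6B at 0x17 = d22171135eb9
  after D1: wrote 5B at 0x0e = 586020e735
  after D2: wrote 4B at 0x01 = 5e781992
  after D3: wrote 4B at 0x02 = d2217113
query mem[0x11]=0xe7, mem[0x03]=0x21, mem[0x17]=0xd2, mem[0x1b]=0x5e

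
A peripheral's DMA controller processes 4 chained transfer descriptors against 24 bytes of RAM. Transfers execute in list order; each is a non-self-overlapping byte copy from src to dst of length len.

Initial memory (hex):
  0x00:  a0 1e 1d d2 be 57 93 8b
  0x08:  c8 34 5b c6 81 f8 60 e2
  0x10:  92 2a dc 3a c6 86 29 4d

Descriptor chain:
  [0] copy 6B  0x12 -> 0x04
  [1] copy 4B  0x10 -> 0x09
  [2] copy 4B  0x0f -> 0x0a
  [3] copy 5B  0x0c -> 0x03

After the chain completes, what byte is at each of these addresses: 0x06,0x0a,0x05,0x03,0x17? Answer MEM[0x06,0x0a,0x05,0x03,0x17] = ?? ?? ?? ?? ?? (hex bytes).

MEM[0x06,0x0a,0x05,0x03,0x17] = e2 e2 60 2a 4d

  after D0: wrote 6B at 0x04 = dc3ac686294d
  after D1: wrote 4B at 0x09 = 922adc3a
  after D2: wrote 4B at 0x0a = e2922adc
  after D3: wrote 5B at 0x03 = 2adc60e292
query mem[0x06]=0xe2, mem[0x0a]=0xe2, mem[0x05]=0x60, mem[0x03]=0x2a, mem[0x17]=0x4d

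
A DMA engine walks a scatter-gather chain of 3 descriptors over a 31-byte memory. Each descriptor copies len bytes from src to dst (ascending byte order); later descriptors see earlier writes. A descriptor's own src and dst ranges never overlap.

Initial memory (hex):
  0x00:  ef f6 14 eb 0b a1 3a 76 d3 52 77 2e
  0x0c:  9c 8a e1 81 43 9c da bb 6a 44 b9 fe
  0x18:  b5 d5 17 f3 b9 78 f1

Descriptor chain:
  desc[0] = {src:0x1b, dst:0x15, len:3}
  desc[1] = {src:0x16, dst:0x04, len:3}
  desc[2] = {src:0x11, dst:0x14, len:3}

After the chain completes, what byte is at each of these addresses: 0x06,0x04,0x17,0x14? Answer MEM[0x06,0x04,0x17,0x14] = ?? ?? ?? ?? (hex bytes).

#0 dst[0x15+3] := {0xf3,0xb9,0x78}
#1 dst[0x04+3] := {0xb9,0x78,0xb5}
#2 dst[0x14+3] := {0x9c,0xda,0xbb}
query mem[0x06]=0xb5, mem[0x04]=0xb9, mem[0x17]=0x78, mem[0x14]=0x9c

MEM[0x06,0x04,0x17,0x14] = b5 b9 78 9c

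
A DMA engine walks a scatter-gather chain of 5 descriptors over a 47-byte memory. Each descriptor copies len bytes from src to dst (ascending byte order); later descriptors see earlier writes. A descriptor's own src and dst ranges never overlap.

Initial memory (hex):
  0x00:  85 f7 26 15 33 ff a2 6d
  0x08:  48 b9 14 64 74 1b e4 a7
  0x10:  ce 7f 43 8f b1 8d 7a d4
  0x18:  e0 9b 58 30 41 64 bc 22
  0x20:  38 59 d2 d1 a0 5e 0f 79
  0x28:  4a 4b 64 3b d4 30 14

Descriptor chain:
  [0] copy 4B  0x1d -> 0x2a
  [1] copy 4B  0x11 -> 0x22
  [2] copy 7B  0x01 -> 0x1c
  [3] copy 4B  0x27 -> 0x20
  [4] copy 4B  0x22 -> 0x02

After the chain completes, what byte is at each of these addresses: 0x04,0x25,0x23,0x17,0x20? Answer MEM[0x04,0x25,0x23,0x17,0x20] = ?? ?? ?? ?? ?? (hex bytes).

[0] 0x1d->0x2a len=4 : 64 bc 22 38
[1] 0x11->0x22 len=4 : 7f 43 8f b1
[2] 0x01->0x1c len=7 : f7 26 15 33 ff a2 6d
[3] 0x27->0x20 len=4 : 79 4a 4b 64
[4] 0x22->0x02 len=4 : 4b 64 8f b1
query mem[0x04]=0x8f, mem[0x25]=0xb1, mem[0x23]=0x64, mem[0x17]=0xd4, mem[0x20]=0x79

MEM[0x04,0x25,0x23,0x17,0x20] = 8f b1 64 d4 79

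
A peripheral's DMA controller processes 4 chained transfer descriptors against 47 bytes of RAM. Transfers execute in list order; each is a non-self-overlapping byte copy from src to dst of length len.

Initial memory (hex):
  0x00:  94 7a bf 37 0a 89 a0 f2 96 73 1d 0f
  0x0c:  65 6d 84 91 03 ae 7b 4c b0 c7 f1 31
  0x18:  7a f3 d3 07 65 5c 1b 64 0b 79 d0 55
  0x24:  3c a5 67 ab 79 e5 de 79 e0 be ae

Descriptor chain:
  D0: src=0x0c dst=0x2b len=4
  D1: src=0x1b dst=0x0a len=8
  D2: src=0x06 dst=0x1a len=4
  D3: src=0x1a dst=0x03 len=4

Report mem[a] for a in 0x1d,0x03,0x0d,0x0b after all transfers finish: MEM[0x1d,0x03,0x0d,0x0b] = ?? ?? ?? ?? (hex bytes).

MEM[0x1d,0x03,0x0d,0x0b] = 73 a0 1b 65

#0 dst[0x2b+4] := {0x65,0x6d,0x84,0x91}
#1 dst[0x0a+8] := {0x07,0x65,0x5c,0x1b,0x64,0x0b,0x79,0xd0}
#2 dst[0x1a+4] := {0xa0,0xf2,0x96,0x73}
#3 dst[0x03+4] := {0xa0,0xf2,0x96,0x73}
query mem[0x1d]=0x73, mem[0x03]=0xa0, mem[0x0d]=0x1b, mem[0x0b]=0x65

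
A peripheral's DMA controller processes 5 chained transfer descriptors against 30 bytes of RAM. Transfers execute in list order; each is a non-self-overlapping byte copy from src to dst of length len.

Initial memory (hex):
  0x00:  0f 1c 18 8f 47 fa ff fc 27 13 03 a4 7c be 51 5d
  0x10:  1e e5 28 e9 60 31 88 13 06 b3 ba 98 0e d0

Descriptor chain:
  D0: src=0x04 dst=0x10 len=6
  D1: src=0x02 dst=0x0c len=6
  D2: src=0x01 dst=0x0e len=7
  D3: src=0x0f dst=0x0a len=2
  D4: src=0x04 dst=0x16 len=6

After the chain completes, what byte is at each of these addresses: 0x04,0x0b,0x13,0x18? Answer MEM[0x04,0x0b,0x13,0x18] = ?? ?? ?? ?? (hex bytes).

MEM[0x04,0x0b,0x13,0x18] = 47 8f ff ff

[0] 0x04->0x10 len=6 : 47 fa ff fc 27 13
[1] 0x02->0x0c len=6 : 18 8f 47 fa ff fc
[2] 0x01->0x0e len=7 : 1c 18 8f 47 fa ff fc
[3] 0x0f->0x0a len=2 : 18 8f
[4] 0x04->0x16 len=6 : 47 fa ff fc 27 13
query mem[0x04]=0x47, mem[0x0b]=0x8f, mem[0x13]=0xff, mem[0x18]=0xff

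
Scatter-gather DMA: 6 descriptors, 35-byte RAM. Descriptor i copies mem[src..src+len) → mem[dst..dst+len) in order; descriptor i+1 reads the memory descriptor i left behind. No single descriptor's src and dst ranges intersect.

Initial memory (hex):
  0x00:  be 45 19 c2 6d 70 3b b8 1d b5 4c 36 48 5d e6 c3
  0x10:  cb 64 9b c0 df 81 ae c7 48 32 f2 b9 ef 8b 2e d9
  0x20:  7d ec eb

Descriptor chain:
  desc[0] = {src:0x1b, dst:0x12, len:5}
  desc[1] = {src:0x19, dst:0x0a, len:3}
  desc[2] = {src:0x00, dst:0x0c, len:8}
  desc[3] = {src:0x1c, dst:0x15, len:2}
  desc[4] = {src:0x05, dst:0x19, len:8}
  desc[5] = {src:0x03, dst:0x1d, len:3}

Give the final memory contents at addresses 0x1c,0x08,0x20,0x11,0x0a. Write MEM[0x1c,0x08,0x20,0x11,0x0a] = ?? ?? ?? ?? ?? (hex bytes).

D0: mem[0x12..0x16] <- [b9 ef 8b 2e d9]
D1: mem[0x0a..0x0c] <- [32 f2 b9]
D2: mem[0x0c..0x13] <- [be 45 19 c2 6d 70 3b b8]
D3: mem[0x15..0x16] <- [ef 8b]
D4: mem[0x19..0x20] <- [70 3b b8 1d b5 32 f2 be]
D5: mem[0x1d..0x1f] <- [c2 6d 70]
query mem[0x1c]=0x1d, mem[0x08]=0x1d, mem[0x20]=0xbe, mem[0x11]=0x70, mem[0x0a]=0x32

MEM[0x1c,0x08,0x20,0x11,0x0a] = 1d 1d be 70 32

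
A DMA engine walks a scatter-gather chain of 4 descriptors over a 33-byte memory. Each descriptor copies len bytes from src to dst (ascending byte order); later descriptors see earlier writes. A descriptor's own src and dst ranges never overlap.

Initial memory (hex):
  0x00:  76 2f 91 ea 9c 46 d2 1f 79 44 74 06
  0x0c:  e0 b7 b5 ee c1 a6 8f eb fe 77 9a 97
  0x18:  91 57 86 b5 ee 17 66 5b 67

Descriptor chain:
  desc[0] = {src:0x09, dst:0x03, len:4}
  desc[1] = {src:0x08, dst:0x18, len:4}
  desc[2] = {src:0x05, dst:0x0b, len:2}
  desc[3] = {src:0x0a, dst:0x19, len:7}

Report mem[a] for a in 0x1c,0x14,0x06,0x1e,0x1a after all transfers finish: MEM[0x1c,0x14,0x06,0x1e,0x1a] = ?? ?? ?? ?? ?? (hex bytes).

[0] 0x09->0x03 len=4 : 44 74 06 e0
[1] 0x08->0x18 len=4 : 79 44 74 06
[2] 0x05->0x0b len=2 : 06 e0
[3] 0x0a->0x19 len=7 : 74 06 e0 b7 b5 ee c1
query mem[0x1c]=0xb7, mem[0x14]=0xfe, mem[0x06]=0xe0, mem[0x1e]=0xee, mem[0x1a]=0x06

MEM[0x1c,0x14,0x06,0x1e,0x1a] = b7 fe e0 ee 06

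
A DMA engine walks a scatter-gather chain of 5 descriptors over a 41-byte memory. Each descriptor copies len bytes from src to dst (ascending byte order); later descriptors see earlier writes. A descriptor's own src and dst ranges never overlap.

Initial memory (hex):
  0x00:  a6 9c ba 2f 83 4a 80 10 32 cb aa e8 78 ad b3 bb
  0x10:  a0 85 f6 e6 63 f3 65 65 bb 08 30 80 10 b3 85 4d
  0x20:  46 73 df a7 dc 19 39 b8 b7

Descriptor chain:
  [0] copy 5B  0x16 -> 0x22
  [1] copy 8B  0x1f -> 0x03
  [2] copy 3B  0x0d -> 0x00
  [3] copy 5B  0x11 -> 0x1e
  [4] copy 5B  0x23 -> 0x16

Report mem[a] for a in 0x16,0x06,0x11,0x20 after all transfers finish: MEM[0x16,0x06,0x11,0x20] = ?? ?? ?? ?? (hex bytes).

MEM[0x16,0x06,0x11,0x20] = 65 65 85 e6

D0: mem[0x22..0x26] <- [65 65 bb 08 30]
D1: mem[0x03..0x0a] <- [4d 46 73 65 65 bb 08 30]
D2: mem[0x00..0x02] <- [ad b3 bb]
D3: mem[0x1e..0x22] <- [85 f6 e6 63 f3]
D4: mem[0x16..0x1a] <- [65 bb 08 30 b8]
query mem[0x16]=0x65, mem[0x06]=0x65, mem[0x11]=0x85, mem[0x20]=0xe6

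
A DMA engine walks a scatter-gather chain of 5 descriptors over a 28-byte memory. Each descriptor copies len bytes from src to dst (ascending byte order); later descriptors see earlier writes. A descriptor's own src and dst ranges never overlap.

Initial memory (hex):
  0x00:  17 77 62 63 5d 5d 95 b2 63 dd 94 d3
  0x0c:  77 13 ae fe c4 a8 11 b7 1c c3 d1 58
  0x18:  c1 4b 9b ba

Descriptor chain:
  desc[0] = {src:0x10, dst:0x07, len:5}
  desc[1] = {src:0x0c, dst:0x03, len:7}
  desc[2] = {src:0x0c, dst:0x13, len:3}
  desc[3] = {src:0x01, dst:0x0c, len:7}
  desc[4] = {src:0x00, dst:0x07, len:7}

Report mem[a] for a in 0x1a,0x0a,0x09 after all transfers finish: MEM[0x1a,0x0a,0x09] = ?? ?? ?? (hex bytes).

D0: mem[0x07..0x0b] <- [c4 a8 11 b7 1c]
D1: mem[0x03..0x09] <- [77 13 ae fe c4 a8 11]
D2: mem[0x13..0x15] <- [77 13 ae]
D3: mem[0x0c..0x12] <- [77 62 77 13 ae fe c4]
D4: mem[0x07..0x0d] <- [17 77 62 77 13 ae fe]
query mem[0x1a]=0x9b, mem[0x0a]=0x77, mem[0x09]=0x62

MEM[0x1a,0x0a,0x09] = 9b 77 62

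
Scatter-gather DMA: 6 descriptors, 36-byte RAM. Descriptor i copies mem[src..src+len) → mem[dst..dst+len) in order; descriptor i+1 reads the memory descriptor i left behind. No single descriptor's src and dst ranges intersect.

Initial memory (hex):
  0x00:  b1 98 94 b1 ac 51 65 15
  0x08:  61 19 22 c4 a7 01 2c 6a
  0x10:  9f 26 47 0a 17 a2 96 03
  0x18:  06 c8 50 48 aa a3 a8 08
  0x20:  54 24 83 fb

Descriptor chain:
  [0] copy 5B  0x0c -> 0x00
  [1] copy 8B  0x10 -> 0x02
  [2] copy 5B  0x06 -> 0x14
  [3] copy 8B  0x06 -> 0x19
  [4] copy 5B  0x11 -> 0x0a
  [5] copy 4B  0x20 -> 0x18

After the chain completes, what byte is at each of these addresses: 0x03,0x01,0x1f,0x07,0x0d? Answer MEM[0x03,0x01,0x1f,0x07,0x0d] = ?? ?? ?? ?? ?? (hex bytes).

D0: mem[0x00..0x04] <- [a7 01 2c 6a 9f]
D1: mem[0x02..0x09] <- [9f 26 47 0a 17 a2 96 03]
D2: mem[0x14..0x18] <- [17 a2 96 03 22]
D3: mem[0x19..0x20] <- [17 a2 96 03 22 c4 a7 01]
D4: mem[0x0a..0x0e] <- [26 47 0a 17 a2]
D5: mem[0x18..0x1b] <- [01 24 83 fb]
query mem[0x03]=0x26, mem[0x01]=0x01, mem[0x1f]=0xa7, mem[0x07]=0xa2, mem[0x0d]=0x17

MEM[0x03,0x01,0x1f,0x07,0x0d] = 26 01 a7 a2 17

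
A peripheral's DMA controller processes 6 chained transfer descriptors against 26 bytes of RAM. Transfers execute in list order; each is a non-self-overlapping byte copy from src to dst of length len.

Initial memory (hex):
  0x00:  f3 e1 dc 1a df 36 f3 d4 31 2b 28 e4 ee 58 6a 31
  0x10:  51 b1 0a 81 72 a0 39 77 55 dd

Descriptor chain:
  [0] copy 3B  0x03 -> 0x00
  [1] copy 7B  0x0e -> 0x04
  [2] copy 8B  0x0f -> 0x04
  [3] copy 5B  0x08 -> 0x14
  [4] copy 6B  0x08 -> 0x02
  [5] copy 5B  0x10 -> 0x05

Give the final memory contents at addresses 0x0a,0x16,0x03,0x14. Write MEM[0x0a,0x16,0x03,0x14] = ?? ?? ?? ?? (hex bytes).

MEM[0x0a,0x16,0x03,0x14] = a0 a0 72 81

[0] 0x03->0x00 len=3 : 1a df 36
[1] 0x0e->0x04 len=7 : 6a 31 51 b1 0a 81 72
[2] 0x0f->0x04 len=8 : 31 51 b1 0a 81 72 a0 39
[3] 0x08->0x14 len=5 : 81 72 a0 39 ee
[4] 0x08->0x02 len=6 : 81 72 a0 39 ee 58
[5] 0x10->0x05 len=5 : 51 b1 0a 81 81
query mem[0x0a]=0xa0, mem[0x16]=0xa0, mem[0x03]=0x72, mem[0x14]=0x81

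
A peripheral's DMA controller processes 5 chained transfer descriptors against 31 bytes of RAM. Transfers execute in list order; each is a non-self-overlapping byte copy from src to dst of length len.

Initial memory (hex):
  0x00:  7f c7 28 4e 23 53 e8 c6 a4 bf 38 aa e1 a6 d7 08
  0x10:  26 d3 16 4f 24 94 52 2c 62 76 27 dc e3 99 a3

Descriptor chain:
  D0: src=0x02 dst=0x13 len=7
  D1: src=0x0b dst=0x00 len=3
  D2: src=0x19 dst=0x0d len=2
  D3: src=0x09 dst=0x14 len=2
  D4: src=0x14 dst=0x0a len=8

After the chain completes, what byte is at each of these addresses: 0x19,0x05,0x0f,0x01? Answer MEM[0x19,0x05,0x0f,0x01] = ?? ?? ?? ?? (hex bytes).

#0 dst[0x13+7] := {0x28,0x4e,0x23,0x53,0xe8,0xc6,0xa4}
#1 dst[0x00+3] := {0xaa,0xe1,0xa6}
#2 dst[0x0d+2] := {0xa4,0x27}
#3 dst[0x14+2] := {0xbf,0x38}
#4 dst[0x0a+8] := {0xbf,0x38,0x53,0xe8,0xc6,0xa4,0x27,0xdc}
query mem[0x19]=0xa4, mem[0x05]=0x53, mem[0x0f]=0xa4, mem[0x01]=0xe1

MEM[0x19,0x05,0x0f,0x01] = a4 53 a4 e1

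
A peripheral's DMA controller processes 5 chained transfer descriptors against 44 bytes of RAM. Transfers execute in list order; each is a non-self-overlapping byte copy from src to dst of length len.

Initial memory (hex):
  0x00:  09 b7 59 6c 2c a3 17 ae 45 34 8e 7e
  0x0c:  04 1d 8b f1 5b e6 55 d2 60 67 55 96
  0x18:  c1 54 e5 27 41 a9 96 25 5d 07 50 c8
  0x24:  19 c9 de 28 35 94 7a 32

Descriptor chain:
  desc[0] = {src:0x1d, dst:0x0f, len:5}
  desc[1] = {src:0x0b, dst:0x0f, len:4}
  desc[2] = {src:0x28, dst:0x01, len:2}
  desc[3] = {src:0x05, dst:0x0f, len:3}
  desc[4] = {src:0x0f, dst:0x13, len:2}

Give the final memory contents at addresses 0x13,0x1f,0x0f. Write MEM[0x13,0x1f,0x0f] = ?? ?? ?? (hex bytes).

MEM[0x13,0x1f,0x0f] = a3 25 a3

  after D0: wrote 5B at 0x0f = a996255d07
  after D1: wrote 4B at 0x0f = 7e041d8b
  after D2: wrote 2B at 0x01 = 3594
  after D3: wrote 3B at 0x0f = a317ae
  after D4: wrote 2B at 0x13 = a317
query mem[0x13]=0xa3, mem[0x1f]=0x25, mem[0x0f]=0xa3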